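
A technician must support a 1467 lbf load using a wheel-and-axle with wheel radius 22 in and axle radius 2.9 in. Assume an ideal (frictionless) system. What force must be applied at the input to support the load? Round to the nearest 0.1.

Wheel-and-axle MA = R/r = 22/2.9 = 7.5862.
Effort = load / MA = 1467 / 7.5862 = 193.38 lbf.

193.4 lbf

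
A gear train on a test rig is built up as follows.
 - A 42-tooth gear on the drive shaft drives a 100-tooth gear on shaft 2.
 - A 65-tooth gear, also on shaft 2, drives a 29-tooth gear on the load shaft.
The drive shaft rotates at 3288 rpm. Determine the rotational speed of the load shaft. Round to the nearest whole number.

3095 rpm

Gear mesh: ratio = 100/42 = 2.381, so shaft 2 turns at 3288 / 2.381 = 1381 rpm.
Gear mesh: ratio = 29/65 = 0.44615, so the load shaft turns at 1381 / 0.44615 = 3095.3 rpm.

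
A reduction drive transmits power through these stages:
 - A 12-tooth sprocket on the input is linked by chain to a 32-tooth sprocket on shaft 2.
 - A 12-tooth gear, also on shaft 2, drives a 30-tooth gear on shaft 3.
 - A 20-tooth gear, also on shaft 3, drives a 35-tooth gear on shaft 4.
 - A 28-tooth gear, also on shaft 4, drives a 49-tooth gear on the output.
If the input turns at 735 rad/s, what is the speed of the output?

chain 32/12 = 2.6667 → 735/2.6667 = 275.62 rad/s
gear mesh 30/12 = 2.5 → 275.62/2.5 = 110.25 rad/s
gear mesh 35/20 = 1.75 → 110.25/1.75 = 63 rad/s
gear mesh 49/28 = 1.75 → 63/1.75 = 36 rad/s

36 rad/s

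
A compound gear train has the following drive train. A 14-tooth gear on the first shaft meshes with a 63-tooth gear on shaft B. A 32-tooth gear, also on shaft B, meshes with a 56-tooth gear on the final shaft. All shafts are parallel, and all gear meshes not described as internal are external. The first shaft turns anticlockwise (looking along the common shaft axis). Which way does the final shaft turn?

anticlockwise

the first shaft → shaft B: external mesh, 1 reversal → CW.
shaft B → the final shaft: external mesh, 1 reversal → CCW.
2 reversals in total — an even number — so the final shaft turns the same way as the first shaft.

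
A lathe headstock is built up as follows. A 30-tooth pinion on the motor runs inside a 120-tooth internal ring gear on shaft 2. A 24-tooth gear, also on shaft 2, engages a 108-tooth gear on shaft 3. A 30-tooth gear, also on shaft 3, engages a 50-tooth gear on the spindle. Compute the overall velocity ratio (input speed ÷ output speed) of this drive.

30

Each stage contributes driven/driver: internal gear 120/30 = 4, gear mesh 108/24 = 4.5, gear mesh 50/30 = 1.6667.
Overall: 4 × 4.5 × 1.6667 = 30.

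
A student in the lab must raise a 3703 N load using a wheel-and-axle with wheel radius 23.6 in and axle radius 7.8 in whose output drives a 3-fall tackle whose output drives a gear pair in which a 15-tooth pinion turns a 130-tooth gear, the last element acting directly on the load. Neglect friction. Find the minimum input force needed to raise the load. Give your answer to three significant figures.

Wheel-and-axle MA = R/r = 23.6/7.8 = 3.0256.
Block-and-tackle MA = number of supporting rope parts = 3.
Gear pair MA = 130/15 = 8.6667.
Combined ideal MA = 3.0256 × 3 × 8.6667 = 78.667.
Effort = load / MA = 3703 / 78.667 = 47.072 N.

47.1 N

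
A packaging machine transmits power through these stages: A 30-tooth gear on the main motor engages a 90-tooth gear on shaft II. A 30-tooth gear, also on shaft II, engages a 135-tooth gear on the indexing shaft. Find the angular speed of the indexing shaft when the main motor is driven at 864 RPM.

gear mesh 90/30 = 3 → 864/3 = 288 RPM
gear mesh 135/30 = 4.5 → 288/4.5 = 64 RPM

64 RPM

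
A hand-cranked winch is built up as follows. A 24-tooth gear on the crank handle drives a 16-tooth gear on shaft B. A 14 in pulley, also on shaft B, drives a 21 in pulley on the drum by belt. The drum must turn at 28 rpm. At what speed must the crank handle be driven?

28 rpm

Overall ratio R = 0.66667 × 1.5 = 1.
Required input speed = output speed × R = 28 × 1 = 28 rpm.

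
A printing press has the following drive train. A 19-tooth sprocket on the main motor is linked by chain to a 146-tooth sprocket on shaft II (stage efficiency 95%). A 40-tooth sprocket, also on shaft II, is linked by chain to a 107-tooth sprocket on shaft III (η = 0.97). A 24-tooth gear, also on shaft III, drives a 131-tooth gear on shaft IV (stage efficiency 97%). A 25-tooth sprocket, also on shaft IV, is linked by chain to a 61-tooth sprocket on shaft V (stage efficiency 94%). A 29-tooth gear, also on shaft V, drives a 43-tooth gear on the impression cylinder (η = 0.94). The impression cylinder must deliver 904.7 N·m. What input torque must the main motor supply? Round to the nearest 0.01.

Overall ratio R = 7.6842 × 2.675 × 5.4583 × 2.44 × 1.4828 = 405.92; overall efficiency η = 0.95 × 0.97 × 0.97 × 0.94 × 0.94 = 0.7898.
Input torque = output torque / (R × η) = 904.7 / (405.92 × 0.7898) = 2.8219 N·m.

2.82 N·m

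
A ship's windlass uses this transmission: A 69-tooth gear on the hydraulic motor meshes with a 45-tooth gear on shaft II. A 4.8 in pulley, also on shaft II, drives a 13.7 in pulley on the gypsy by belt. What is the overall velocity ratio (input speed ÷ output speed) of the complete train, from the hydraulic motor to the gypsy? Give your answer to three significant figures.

Each stage contributes driven/driver: gear mesh 45/69 = 0.65217, belt 13.7/4.8 = 2.8542.
Overall: 0.65217 × 2.8542 = 1.8614.

1.86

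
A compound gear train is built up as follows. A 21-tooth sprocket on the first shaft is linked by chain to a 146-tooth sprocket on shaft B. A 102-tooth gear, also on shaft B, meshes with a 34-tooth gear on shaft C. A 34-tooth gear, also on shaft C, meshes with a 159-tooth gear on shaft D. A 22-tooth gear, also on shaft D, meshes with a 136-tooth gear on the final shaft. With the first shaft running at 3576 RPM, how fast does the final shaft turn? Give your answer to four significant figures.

53.38 RPM

the first shaft → shaft B (chain, 146/21): 3576 ÷ 6.9524 = 514.36 RPM
shaft B → shaft C (gear mesh, 34/102): 514.36 ÷ 0.33333 = 1543.1 RPM
shaft C → shaft D (gear mesh, 159/34): 1543.1 ÷ 4.6765 = 329.96 RPM
shaft D → the final shaft (gear mesh, 136/22): 329.96 ÷ 6.1818 = 53.377 RPM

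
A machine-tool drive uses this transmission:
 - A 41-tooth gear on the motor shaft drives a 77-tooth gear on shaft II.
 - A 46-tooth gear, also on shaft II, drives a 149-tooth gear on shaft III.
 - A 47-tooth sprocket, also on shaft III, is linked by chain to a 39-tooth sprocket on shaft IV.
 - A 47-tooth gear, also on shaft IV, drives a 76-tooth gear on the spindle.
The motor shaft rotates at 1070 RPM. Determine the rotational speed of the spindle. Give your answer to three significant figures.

131 RPM

Gear mesh: ratio = 77/41 = 1.878, so shaft II turns at 1070 / 1.878 = 569.74 RPM.
Gear mesh: ratio = 149/46 = 3.2391, so shaft III turns at 569.74 / 3.2391 = 175.89 RPM.
Chain: ratio = 39/47 = 0.82979, so shaft IV turns at 175.89 / 0.82979 = 211.97 RPM.
Gear mesh: ratio = 76/47 = 1.617, so the spindle turns at 211.97 / 1.617 = 131.09 RPM.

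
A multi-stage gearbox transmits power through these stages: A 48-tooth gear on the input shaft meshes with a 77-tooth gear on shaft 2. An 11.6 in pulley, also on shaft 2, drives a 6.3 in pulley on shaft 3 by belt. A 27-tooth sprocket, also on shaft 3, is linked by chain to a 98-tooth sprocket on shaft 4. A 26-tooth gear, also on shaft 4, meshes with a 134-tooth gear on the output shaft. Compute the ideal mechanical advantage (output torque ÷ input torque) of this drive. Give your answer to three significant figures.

16.3

Each stage contributes driven/driver: gear mesh 77/48 = 1.6042, belt 6.3/11.6 = 0.5431, chain 98/27 = 3.6296, gear mesh 134/26 = 5.1538.
Overall: 1.6042 × 0.5431 × 3.6296 × 5.1538 = 16.298.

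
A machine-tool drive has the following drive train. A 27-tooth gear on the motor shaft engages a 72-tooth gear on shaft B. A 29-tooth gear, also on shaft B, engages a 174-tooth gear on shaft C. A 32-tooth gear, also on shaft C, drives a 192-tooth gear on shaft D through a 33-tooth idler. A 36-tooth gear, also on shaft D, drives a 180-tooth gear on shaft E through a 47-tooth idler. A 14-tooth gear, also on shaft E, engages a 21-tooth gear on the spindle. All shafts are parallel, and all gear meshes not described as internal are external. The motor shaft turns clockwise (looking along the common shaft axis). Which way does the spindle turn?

anticlockwise

the motor shaft → shaft B: external mesh, 1 reversal → CCW.
shaft B → shaft C: external mesh, 1 reversal → CW.
shaft C → shaft D: driver → idler → driven is 2 external meshes, 2 reversals → CW.
shaft D → shaft E: driver → idler → driven is 2 external meshes, 2 reversals → CW.
shaft E → the spindle: external mesh, 1 reversal → CCW.
7 reversals in total — an odd number — so the spindle turns opposite to the motor shaft.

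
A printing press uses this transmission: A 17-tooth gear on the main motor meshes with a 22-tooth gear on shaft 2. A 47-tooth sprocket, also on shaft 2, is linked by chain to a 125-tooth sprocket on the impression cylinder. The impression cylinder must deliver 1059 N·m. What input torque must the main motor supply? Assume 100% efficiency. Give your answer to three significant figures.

308 N·m

Overall ratio R = 1.2941 × 2.6596 = 3.4418.
Input torque = output torque / R = 1059 / 3.4418 = 307.69 N·m.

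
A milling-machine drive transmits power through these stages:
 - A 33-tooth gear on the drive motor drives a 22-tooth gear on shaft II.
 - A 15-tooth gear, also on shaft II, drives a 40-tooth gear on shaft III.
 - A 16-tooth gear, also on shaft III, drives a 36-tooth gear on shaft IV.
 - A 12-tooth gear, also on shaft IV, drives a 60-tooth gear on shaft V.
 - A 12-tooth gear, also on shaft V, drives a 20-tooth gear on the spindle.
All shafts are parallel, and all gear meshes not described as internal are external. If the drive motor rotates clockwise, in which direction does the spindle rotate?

anticlockwise

the drive motor → shaft II: external mesh, 1 reversal → CCW.
shaft II → shaft III: external mesh, 1 reversal → CW.
shaft III → shaft IV: external mesh, 1 reversal → CCW.
shaft IV → shaft V: external mesh, 1 reversal → CW.
shaft V → the spindle: external mesh, 1 reversal → CCW.
5 reversals in total — an odd number — so the spindle turns opposite to the drive motor.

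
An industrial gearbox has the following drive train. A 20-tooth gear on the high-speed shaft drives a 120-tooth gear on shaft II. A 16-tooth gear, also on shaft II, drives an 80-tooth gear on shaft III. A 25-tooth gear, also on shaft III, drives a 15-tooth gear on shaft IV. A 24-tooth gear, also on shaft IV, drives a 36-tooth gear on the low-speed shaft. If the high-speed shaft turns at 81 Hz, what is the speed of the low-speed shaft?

3 Hz

gear mesh 120/20 = 6 → 81/6 = 13.5 Hz
gear mesh 80/16 = 5 → 13.5/5 = 2.7 Hz
gear mesh 15/25 = 0.6 → 2.7/0.6 = 4.5 Hz
gear mesh 36/24 = 1.5 → 4.5/1.5 = 3 Hz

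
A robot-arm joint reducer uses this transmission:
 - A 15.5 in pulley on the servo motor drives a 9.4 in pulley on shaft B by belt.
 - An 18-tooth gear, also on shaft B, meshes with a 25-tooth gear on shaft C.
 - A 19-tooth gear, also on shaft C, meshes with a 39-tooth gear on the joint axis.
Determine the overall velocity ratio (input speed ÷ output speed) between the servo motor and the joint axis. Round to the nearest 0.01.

1.73

Each stage contributes driven/driver: belt 9.4/15.5 = 0.60645, gear mesh 25/18 = 1.3889, gear mesh 39/19 = 2.0526.
Overall: 0.60645 × 1.3889 × 2.0526 = 1.7289.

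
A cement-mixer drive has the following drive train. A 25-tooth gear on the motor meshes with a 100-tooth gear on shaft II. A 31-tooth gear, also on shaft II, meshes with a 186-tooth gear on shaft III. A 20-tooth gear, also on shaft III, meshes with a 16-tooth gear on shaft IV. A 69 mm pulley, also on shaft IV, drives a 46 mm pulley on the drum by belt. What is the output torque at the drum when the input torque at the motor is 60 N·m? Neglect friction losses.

768 N·m

Gear mesh: ratio = 100/25 = 4; torque at shaft II = 60 × 4 = 240 N·m.
Gear mesh: ratio = 186/31 = 6; torque at shaft III = 240 × 6 = 1440 N·m.
Gear mesh: ratio = 16/20 = 0.8; torque at shaft IV = 1440 × 0.8 = 1152 N·m.
Belt: ratio = 46/69 = 0.66667; torque at the drum = 1152 × 0.66667 = 768 N·m.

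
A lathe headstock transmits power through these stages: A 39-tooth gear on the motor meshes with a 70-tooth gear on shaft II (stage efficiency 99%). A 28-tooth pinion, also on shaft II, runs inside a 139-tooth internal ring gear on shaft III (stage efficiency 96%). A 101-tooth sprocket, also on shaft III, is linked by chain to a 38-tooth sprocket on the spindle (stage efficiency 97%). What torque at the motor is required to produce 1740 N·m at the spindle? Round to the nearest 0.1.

563.0 N·m

Overall ratio R = 1.7949 × 4.9643 × 0.37624 = 3.3524; overall efficiency η = 0.99 × 0.96 × 0.97 = 0.9219.
Input torque = output torque / (R × η) = 1740 / (3.3524 × 0.9219) = 563.01 N·m.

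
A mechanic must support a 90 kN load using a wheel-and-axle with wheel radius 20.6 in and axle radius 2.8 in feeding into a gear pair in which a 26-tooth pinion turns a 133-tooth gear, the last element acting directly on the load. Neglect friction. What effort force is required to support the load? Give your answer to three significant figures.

2.39 kN

Wheel-and-axle MA = R/r = 20.6/2.8 = 7.3571.
Gear pair MA = 133/26 = 5.1154.
Combined ideal MA = 7.3571 × 5.1154 = 37.635.
Effort = load / MA = 90 / 37.635 = 2.3914 kN.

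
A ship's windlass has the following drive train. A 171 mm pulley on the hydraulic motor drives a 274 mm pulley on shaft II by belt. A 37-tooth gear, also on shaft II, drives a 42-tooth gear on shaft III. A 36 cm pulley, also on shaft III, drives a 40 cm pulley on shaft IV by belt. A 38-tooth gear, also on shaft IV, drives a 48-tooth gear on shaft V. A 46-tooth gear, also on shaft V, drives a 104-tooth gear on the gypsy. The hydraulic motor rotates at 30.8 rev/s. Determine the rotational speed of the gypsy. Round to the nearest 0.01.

5.34 rev/s

Belt: ratio = 274/171 = 1.6023, so shaft II turns at 30.8 / 1.6023 = 19.222 rev/s.
Gear mesh: ratio = 42/37 = 1.1351, so shaft III turns at 19.222 / 1.1351 = 16.934 rev/s.
Belt: ratio = 40/36 = 1.1111, so shaft IV turns at 16.934 / 1.1111 = 15.24 rev/s.
Gear mesh: ratio = 48/38 = 1.2632, so shaft V turns at 15.24 / 1.2632 = 12.065 rev/s.
Gear mesh: ratio = 104/46 = 2.2609, so the gypsy turns at 12.065 / 2.2609 = 5.3365 rev/s.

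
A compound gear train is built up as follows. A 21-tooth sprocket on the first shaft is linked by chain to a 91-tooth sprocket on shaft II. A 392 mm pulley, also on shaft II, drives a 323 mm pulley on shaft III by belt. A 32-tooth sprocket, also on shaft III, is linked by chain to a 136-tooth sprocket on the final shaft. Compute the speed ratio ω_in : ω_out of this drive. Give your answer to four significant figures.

Each stage contributes driven/driver: chain 91/21 = 4.3333, belt 323/392 = 0.82398, chain 136/32 = 4.25.
Overall: 4.3333 × 0.82398 × 4.25 = 15.175.

15.17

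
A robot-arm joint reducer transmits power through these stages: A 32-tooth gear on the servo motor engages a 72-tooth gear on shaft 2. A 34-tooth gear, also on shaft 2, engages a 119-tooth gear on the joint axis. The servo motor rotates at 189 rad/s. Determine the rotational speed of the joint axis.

24 rad/s

the servo motor → shaft 2 (gear mesh, 72/32): 189 ÷ 2.25 = 84 rad/s
shaft 2 → the joint axis (gear mesh, 119/34): 84 ÷ 3.5 = 24 rad/s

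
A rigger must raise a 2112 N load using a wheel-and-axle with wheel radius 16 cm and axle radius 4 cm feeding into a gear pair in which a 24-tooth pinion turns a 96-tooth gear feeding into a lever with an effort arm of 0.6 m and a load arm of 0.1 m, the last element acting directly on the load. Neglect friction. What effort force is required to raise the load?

22 N

Wheel-and-axle MA = R/r = 16/4 = 4.
Gear pair MA = 96/24 = 4.
Lever MA = effort arm / load arm = 0.6/0.1 = 6.
Combined ideal MA = 4 × 4 × 6 = 96.
Effort = load / MA = 2112 / 96 = 22 N.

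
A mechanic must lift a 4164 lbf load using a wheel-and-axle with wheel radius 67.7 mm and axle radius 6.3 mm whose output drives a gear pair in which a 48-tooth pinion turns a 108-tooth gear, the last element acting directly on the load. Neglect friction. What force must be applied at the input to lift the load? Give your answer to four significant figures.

Wheel-and-axle MA = R/r = 67.7/6.3 = 10.746.
Gear pair MA = 108/48 = 2.25.
Combined ideal MA = 10.746 × 2.25 = 24.179.
Effort = load / MA = 4164 / 24.179 = 172.22 lbf.

172.2 lbf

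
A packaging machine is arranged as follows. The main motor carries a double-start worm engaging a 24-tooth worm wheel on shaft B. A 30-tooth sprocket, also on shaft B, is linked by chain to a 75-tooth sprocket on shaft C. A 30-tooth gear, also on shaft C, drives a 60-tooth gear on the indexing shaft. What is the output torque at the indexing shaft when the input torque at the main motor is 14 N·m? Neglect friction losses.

840 N·m

worm 24/2 = 12 → τ = 14·12 = 168 N·m
chain 75/30 = 2.5 → τ = 168·2.5 = 420 N·m
gear mesh 60/30 = 2 → τ = 420·2 = 840 N·m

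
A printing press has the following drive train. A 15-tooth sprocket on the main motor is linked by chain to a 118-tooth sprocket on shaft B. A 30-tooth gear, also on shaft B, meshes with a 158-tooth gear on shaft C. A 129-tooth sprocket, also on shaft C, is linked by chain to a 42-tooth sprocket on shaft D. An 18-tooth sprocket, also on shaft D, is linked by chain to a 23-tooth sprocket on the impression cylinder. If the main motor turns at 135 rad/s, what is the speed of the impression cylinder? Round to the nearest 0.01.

the main motor → shaft B (chain, 118/15): 135 ÷ 7.8667 = 17.161 rad/s
shaft B → shaft C (gear mesh, 158/30): 17.161 ÷ 5.2667 = 3.2584 rad/s
shaft C → shaft D (chain, 42/129): 3.2584 ÷ 0.32558 = 10.008 rad/s
shaft D → the impression cylinder (chain, 23/18): 10.008 ÷ 1.2778 = 7.8324 rad/s

7.83 rad/s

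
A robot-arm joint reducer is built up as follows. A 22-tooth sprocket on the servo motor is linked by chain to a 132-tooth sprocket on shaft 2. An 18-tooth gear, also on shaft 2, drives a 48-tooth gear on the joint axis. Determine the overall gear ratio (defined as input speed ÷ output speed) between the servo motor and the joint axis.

16

Each stage contributes driven/driver: chain 132/22 = 6, gear mesh 48/18 = 2.6667.
Overall: 6 × 2.6667 = 16.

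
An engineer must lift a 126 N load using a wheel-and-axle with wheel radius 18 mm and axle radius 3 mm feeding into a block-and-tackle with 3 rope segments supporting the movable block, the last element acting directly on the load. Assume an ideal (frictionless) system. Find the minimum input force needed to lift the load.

7 N

Wheel-and-axle MA = R/r = 18/3 = 6.
Block-and-tackle MA = number of supporting rope parts = 3.
Combined ideal MA = 6 × 3 = 18.
Effort = load / MA = 126 / 18 = 7 N.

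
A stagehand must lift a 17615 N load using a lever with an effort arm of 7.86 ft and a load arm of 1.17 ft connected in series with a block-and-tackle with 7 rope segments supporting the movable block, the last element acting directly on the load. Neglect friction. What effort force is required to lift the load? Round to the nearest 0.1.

374.6 N

Lever MA = effort arm / load arm = 7.86/1.17 = 6.7179.
Block-and-tackle MA = number of supporting rope parts = 7.
Combined ideal MA = 6.7179 × 7 = 47.026.
Effort = load / MA = 17615 / 47.026 = 374.58 N.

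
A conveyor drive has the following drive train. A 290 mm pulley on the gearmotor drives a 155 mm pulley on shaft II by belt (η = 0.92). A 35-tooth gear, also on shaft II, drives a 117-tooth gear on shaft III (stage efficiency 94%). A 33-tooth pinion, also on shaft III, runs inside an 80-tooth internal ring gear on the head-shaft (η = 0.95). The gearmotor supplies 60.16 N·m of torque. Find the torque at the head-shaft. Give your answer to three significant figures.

belt 155/290 = 0.53448 → τ = 60.16·0.53448·0.92 = 29.582 N·m
gear mesh 117/35 = 3.3429 → τ = 29.582·3.3429·0.94 = 92.955 N·m
internal gear 80/33 = 2.4242 → τ = 92.955·2.4242·0.95 = 214.08 N·m

214 N·m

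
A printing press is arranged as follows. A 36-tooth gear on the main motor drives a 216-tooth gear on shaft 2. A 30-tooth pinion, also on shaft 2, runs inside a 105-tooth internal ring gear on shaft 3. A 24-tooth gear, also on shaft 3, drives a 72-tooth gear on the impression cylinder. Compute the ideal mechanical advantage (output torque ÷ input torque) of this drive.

63

Each stage contributes driven/driver: gear mesh 216/36 = 6, internal gear 105/30 = 3.5, gear mesh 72/24 = 3.
Overall: 6 × 3.5 × 3 = 63.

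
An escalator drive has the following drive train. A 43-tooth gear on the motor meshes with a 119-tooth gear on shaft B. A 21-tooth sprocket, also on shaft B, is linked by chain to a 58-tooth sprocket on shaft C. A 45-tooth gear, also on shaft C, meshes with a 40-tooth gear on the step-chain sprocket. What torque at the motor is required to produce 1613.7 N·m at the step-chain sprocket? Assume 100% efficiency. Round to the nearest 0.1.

Overall ratio R = 2.7674 × 2.7619 × 0.88889 = 6.7941.
Input torque = output torque / R = 1613.7 / 6.7941 = 237.51 N·m.

237.5 N·m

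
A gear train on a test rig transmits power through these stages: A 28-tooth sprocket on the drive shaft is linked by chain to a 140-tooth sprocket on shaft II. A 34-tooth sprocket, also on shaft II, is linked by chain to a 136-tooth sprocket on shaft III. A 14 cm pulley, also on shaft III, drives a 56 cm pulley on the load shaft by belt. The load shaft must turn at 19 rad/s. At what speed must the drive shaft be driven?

Overall ratio R = 5 × 4 × 4 = 80.
Required input speed = output speed × R = 19 × 80 = 1520 rad/s.

1520 rad/s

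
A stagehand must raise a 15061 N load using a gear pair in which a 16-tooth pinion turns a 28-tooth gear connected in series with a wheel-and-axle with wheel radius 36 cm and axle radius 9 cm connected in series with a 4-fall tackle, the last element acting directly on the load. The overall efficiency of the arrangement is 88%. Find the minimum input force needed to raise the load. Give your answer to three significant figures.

Gear pair MA = 28/16 = 1.75.
Wheel-and-axle MA = R/r = 36/9 = 4.
Block-and-tackle MA = number of supporting rope parts = 4.
Combined ideal MA = 1.75 × 4 × 4 = 28.
Actual MA = 28 × 0.88 = 24.64.
Effort = load / actual MA = 15061 / 24.64 = 611.24 N.

611 N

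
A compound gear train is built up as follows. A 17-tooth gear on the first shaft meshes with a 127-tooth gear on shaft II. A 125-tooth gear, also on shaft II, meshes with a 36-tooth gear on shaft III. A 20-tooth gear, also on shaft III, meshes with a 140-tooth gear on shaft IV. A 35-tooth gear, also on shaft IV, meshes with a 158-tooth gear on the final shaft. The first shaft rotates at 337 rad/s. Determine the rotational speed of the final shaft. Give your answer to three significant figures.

the first shaft → shaft II (gear mesh, 127/17): 337 ÷ 7.4706 = 45.11 rad/s
shaft II → shaft III (gear mesh, 36/125): 45.11 ÷ 0.288 = 156.63 rad/s
shaft III → shaft IV (gear mesh, 140/20): 156.63 ÷ 7 = 22.376 rad/s
shaft IV → the final shaft (gear mesh, 158/35): 22.376 ÷ 4.5143 = 4.9567 rad/s

4.96 rad/s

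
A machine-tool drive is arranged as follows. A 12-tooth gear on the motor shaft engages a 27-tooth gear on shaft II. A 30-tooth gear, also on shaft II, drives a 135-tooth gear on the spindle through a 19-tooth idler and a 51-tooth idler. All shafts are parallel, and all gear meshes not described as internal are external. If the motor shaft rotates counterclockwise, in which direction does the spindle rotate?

the motor shaft → shaft II: external mesh, 1 reversal → CW.
shaft II → the spindle: driver → idler → idler → driven is 3 external meshes, 3 reversals → CCW.
4 reversals in total — an even number — so the spindle turns the same way as the motor shaft.

counterclockwise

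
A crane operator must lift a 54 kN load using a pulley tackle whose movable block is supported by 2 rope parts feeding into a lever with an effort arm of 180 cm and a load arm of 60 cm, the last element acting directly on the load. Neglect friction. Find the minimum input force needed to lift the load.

Block-and-tackle MA = number of supporting rope parts = 2.
Lever MA = effort arm / load arm = 180/60 = 3.
Combined ideal MA = 2 × 3 = 6.
Effort = load / MA = 54 / 6 = 9 kN.

9 kN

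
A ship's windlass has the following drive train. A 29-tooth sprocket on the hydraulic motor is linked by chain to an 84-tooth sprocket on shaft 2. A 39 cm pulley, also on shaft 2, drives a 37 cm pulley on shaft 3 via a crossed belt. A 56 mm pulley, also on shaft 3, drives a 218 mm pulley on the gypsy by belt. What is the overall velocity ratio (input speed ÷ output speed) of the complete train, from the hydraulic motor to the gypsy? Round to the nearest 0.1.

Each stage contributes driven/driver: chain 84/29 = 2.8966, belt 37/39 = 0.94872, belt 218/56 = 3.8929.
Overall: 2.8966 × 0.94872 × 3.8929 = 10.698.

10.7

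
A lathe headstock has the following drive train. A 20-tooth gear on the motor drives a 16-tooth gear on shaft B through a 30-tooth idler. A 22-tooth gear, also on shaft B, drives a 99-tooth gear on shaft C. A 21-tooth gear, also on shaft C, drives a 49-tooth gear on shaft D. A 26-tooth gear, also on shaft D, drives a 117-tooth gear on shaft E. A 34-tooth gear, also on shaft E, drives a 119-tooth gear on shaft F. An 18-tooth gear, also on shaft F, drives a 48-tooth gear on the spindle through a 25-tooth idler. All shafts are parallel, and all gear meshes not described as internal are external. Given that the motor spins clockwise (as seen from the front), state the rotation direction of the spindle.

the motor → shaft B: driver → idler → driven is 2 external meshes, 2 reversals → CW.
shaft B → shaft C: external mesh, 1 reversal → CCW.
shaft C → shaft D: external mesh, 1 reversal → CW.
shaft D → shaft E: external mesh, 1 reversal → CCW.
shaft E → shaft F: external mesh, 1 reversal → CW.
shaft F → the spindle: driver → idler → driven is 2 external meshes, 2 reversals → CW.
8 reversals in total — an even number — so the spindle turns the same way as the motor.

clockwise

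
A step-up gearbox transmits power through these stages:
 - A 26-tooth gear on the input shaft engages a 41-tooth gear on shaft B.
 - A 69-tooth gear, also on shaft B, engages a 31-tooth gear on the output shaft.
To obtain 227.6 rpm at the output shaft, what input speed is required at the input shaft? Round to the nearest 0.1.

Overall ratio R = 1.5769 × 0.44928 = 0.70847.
Required input speed = output speed × R = 227.6 × 0.70847 = 161.25 rpm.

161.2 rpm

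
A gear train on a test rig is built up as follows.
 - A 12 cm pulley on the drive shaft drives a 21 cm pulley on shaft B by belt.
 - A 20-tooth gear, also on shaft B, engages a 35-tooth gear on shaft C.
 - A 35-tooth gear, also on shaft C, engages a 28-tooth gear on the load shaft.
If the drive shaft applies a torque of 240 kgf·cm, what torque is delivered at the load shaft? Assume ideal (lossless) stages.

After the belt (21/12): 240 × 1.75 = 420 kgf·cm
After the gear mesh (35/20): 420 × 1.75 = 735 kgf·cm
After the gear mesh (28/35): 735 × 0.8 = 588 kgf·cm

588 kgf·cm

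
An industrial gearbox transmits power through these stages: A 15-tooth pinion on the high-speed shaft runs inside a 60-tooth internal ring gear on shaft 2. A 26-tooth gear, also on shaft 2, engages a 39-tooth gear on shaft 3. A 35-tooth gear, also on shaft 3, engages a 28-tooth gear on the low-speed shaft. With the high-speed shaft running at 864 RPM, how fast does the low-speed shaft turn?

180 RPM

internal gear 60/15 = 4 → 864/4 = 216 RPM
gear mesh 39/26 = 1.5 → 216/1.5 = 144 RPM
gear mesh 28/35 = 0.8 → 144/0.8 = 180 RPM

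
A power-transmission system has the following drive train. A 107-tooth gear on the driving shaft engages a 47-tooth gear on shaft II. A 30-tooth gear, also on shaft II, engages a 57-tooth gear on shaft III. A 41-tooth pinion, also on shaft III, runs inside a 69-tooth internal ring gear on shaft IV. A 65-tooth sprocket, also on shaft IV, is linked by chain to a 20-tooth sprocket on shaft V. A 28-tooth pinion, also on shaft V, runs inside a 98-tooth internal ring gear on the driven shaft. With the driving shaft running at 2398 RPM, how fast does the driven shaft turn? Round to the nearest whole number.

Gear mesh: ratio = 47/107 = 0.43925, so shaft II turns at 2398 / 0.43925 = 5459.3 RPM.
Gear mesh: ratio = 57/30 = 1.9, so shaft III turns at 5459.3 / 1.9 = 2873.3 RPM.
Internal gear: ratio = 69/41 = 1.6829, so shaft IV turns at 2873.3 / 1.6829 = 1707.3 RPM.
Chain: ratio = 20/65 = 0.30769, so shaft V turns at 1707.3 / 0.30769 = 5548.8 RPM.
Internal gear: ratio = 98/28 = 3.5, so the driven shaft turns at 5548.8 / 3.5 = 1585.4 RPM.

1585 RPM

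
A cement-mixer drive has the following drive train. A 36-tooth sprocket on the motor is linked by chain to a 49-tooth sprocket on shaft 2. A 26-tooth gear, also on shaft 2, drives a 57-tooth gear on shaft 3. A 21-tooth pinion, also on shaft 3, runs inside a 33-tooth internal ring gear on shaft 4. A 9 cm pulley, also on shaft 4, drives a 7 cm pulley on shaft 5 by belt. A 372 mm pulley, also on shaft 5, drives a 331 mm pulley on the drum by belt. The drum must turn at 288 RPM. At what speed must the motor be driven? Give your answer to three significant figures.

935 RPM

Overall ratio R = 1.3611 × 2.1923 × 1.5714 × 0.77778 × 0.88978 = 3.2451.
Required input speed = output speed × R = 288 × 3.2451 = 934.59 RPM.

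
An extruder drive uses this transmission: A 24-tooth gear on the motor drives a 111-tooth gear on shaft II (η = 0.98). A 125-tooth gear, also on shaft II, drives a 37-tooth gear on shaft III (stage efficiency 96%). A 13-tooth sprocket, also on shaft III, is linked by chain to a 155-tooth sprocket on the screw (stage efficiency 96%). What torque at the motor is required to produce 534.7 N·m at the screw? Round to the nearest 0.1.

Overall ratio R = 4.625 × 0.296 × 11.923 = 16.323; overall efficiency η = 0.98 × 0.96 × 0.96 = 0.9032.
Input torque = output torque / (R × η) = 534.7 / (16.323 × 0.9032) = 36.27 N·m.

36.3 N·m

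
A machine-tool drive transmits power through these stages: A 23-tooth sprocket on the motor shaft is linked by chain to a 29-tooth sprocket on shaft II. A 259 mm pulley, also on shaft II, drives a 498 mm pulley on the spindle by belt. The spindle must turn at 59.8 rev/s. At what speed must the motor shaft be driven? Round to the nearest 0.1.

145.0 rev/s

Overall ratio R = 1.2609 × 1.9228 = 2.4244.
Required input speed = output speed × R = 59.8 × 2.4244 = 144.98 rev/s.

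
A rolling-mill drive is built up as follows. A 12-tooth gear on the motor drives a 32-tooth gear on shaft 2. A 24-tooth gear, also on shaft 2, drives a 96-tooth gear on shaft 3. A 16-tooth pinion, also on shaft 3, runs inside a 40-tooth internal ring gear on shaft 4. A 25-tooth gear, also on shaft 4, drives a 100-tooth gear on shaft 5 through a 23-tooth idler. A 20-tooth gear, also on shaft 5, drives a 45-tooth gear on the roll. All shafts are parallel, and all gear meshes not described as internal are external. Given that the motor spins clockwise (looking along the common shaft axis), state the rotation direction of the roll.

the motor → shaft 2: external mesh, 1 reversal → CCW.
shaft 2 → shaft 3: external mesh, 1 reversal → CW.
shaft 3 → shaft 4: internal mesh, same direction → CW.
shaft 4 → shaft 5: driver → idler → driven is 2 external meshes, 2 reversals → CW.
shaft 5 → the roll: external mesh, 1 reversal → CCW.
5 reversals in total — an odd number — so the roll turns opposite to the motor.

counterclockwise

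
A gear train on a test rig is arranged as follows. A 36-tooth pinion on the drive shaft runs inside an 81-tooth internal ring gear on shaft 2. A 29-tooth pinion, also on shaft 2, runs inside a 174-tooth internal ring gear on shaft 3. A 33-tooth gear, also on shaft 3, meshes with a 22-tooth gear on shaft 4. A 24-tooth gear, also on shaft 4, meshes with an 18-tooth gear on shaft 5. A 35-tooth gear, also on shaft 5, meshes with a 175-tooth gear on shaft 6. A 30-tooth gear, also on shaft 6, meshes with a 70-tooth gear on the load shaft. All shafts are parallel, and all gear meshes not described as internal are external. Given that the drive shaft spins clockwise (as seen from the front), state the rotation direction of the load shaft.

clockwise

the drive shaft → shaft 2: internal mesh, same direction → CW.
shaft 2 → shaft 3: internal mesh, same direction → CW.
shaft 3 → shaft 4: external mesh, 1 reversal → CCW.
shaft 4 → shaft 5: external mesh, 1 reversal → CW.
shaft 5 → shaft 6: external mesh, 1 reversal → CCW.
shaft 6 → the load shaft: external mesh, 1 reversal → CW.
4 reversals in total — an even number — so the load shaft turns the same way as the drive shaft.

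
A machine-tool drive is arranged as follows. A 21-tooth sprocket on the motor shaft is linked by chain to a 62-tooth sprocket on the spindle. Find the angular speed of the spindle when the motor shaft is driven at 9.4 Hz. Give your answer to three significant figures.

3.18 Hz

chain 62/21 = 2.9524 → 9.4/2.9524 = 3.1839 Hz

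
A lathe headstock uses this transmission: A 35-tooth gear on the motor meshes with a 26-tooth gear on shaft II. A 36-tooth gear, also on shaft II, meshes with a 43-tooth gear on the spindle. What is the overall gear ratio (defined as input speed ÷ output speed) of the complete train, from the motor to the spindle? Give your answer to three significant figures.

Each stage contributes driven/driver: gear mesh 26/35 = 0.74286, gear mesh 43/36 = 1.1944.
Overall: 0.74286 × 1.1944 = 0.8873.

0.887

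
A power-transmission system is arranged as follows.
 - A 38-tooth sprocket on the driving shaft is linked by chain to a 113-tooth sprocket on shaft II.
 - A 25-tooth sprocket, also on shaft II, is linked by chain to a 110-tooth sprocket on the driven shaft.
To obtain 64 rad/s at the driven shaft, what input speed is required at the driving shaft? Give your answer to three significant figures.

837 rad/s

Overall ratio R = 2.9737 × 4.4 = 13.084.
Required input speed = output speed × R = 64 × 13.084 = 837.39 rad/s.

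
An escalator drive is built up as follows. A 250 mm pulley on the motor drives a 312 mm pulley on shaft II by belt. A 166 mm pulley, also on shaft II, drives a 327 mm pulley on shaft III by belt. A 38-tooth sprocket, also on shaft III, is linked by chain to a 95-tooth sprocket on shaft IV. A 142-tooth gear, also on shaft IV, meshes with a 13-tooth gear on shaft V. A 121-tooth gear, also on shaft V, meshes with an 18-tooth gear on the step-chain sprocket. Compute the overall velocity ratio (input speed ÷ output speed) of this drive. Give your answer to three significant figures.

0.0837

Each stage contributes driven/driver: belt 312/250 = 1.248, belt 327/166 = 1.9699, chain 95/38 = 2.5, gear mesh 13/142 = 0.091549, gear mesh 18/121 = 0.14876.
Overall: 1.248 × 1.9699 × 2.5 × 0.091549 × 0.14876 = 0.083702.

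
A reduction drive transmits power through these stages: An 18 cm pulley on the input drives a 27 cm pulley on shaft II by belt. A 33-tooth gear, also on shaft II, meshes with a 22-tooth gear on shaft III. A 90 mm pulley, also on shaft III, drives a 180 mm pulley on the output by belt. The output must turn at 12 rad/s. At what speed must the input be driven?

Overall ratio R = 1.5 × 0.66667 × 2 = 2.
Required input speed = output speed × R = 12 × 2 = 24 rad/s.

24 rad/s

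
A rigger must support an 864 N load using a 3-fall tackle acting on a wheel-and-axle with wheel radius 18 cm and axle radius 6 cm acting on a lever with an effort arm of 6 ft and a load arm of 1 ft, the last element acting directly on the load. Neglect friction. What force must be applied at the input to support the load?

Block-and-tackle MA = number of supporting rope parts = 3.
Wheel-and-axle MA = R/r = 18/6 = 3.
Lever MA = effort arm / load arm = 6/1 = 6.
Combined ideal MA = 3 × 3 × 6 = 54.
Effort = load / MA = 864 / 54 = 16 N.

16 N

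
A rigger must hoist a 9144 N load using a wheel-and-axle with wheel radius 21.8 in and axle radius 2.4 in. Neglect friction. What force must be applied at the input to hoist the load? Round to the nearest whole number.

Wheel-and-axle MA = R/r = 21.8/2.4 = 9.0833.
Effort = load / MA = 9144 / 9.0833 = 1006.7 N.

1007 N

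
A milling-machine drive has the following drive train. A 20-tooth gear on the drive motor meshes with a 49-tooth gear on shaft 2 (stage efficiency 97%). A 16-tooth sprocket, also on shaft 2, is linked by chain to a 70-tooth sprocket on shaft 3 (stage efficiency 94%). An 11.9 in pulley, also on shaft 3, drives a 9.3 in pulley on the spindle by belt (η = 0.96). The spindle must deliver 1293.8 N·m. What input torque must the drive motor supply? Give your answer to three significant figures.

Overall ratio R = 2.45 × 4.375 × 0.78151 = 8.3768; overall efficiency η = 0.97 × 0.94 × 0.96 = 0.8753.
Input torque = output torque / (R × η) = 1293.8 / (8.3768 × 0.8753) = 176.45 N·m.

176 N·m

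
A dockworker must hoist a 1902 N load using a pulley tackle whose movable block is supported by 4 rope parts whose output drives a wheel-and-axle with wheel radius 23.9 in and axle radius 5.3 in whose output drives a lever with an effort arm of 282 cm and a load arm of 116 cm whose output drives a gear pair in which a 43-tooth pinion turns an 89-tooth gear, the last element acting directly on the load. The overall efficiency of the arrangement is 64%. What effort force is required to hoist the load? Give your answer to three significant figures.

Block-and-tackle MA = number of supporting rope parts = 4.
Wheel-and-axle MA = R/r = 23.9/5.3 = 4.5094.
Lever MA = effort arm / load arm = 282/116 = 2.431.
Gear pair MA = 89/43 = 2.0698.
Combined ideal MA = 4 × 4.5094 × 2.431 × 2.0698 = 90.76.
Actual MA = 90.76 × 0.64 = 58.086.
Effort = load / actual MA = 1902 / 58.086 = 32.744 N.

32.7 N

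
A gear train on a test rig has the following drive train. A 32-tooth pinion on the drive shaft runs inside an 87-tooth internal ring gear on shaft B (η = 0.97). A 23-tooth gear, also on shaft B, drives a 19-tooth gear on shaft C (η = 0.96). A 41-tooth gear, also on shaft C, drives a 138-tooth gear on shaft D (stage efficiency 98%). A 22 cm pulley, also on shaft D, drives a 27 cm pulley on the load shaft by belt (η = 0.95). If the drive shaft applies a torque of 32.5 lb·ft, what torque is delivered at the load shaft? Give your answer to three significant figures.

internal gear 87/32 = 2.7188 → τ = 32.5·2.7188·0.97 = 85.709 lb·ft
gear mesh 19/23 = 0.82609 → τ = 85.709·0.82609·0.96 = 67.971 lb·ft
gear mesh 138/41 = 3.3659 → τ = 67.971·3.3659·0.98 = 224.2 lb·ft
belt 27/22 = 1.2273 → τ = 224.2·1.2273·0.95 = 261.4 lb·ft

261 lb·ft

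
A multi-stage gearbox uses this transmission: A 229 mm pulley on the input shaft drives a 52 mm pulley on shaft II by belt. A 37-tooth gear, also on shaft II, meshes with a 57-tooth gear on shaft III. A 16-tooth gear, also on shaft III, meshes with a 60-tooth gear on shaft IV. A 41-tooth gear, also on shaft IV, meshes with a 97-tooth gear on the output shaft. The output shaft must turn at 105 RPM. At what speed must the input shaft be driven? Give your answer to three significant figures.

Overall ratio R = 0.22707 × 1.5405 × 3.75 × 2.3659 = 3.1036.
Required input speed = output speed × R = 105 × 3.1036 = 325.87 RPM.

326 RPM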